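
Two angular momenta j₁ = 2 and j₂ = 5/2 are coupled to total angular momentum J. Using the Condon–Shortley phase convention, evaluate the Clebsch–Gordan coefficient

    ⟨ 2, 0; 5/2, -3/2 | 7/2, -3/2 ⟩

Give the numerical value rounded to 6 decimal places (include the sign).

√[8·1!3!4!/9! · 2!2!1!4!2!5!] = √(512/7)
  +(−1)^0/∏(0,1,2,1,1,3)! = 1/12  (running 1/12)
  +(−1)^1/∏(1,0,1,0,2,4)! = -1/48  (running 1/16)
⟨..|..⟩ = √(512/7)·(1/16) = +0.534522

+0.534522  (= +√(2/7))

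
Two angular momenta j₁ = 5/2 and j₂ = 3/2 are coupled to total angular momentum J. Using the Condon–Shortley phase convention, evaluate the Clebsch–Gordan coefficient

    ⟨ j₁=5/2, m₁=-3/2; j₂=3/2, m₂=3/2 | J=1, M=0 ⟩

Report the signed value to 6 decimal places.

j₁+j₂−J=3  J+j₁−j₂=2  J−j₁+j₂=0  j₁+j₂+J+1=6
(j₁±m₁, j₂±m₂, J±M) = (1,4,3,0,1,1)
P² = 36/5
sum k=3..3:
  [3] −1/6 = -1/6
S = -1/6
C² = P²·S² = 1/5 ; C = -0.447214

-0.447214  (= −√(1/5))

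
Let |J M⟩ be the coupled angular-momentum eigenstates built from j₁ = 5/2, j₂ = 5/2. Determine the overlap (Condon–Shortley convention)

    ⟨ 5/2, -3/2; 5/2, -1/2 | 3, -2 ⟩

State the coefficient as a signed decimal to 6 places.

triangle: 2!*3!*3!/9! = 72/362880
(j±m)!: 1!*4!*2!*3!*1!*5! = 34560
prefactor² = (2J+1)*Δ*N² = 48
  k=1: −1/(1!*1!*3!*1!*0!*2!) = -1/12
  k=2: +1/(2!*0!*2!*0!*1!*3!) = 1/24
Σ = -1/24  ⇒  CG² = 48*(-1/24)² = 1/12
CG = −√(1/12) = -0.288675

-0.288675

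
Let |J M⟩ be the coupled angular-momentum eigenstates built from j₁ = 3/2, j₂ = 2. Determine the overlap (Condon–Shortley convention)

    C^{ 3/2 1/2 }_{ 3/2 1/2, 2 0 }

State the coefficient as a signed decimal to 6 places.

√[4·2!1!2!/6! · 2!1!2!2!2!1!] = √(16/45)
  +(−1)^0/∏(0,2,1,2,0,0)! = 1/4  (running 1/4)
  +(−1)^1/∏(1,1,0,1,1,1)! = -1  (running -3/4)
⟨..|..⟩ = √(16/45)·(-3/4) = -0.447214

-0.447214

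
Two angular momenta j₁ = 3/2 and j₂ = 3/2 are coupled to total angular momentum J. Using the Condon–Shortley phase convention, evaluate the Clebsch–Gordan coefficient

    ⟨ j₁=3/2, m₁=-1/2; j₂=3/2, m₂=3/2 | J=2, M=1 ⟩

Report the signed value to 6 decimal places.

√[5·1!2!2!/6! · 1!2!3!0!3!1!] = √(2)
  +(−1)^1/∏(1,0,1,2,1,0)! = -1/2  (running -1/2)
⟨..|..⟩ = √(2)·(-1/2) = -0.707107

-0.707107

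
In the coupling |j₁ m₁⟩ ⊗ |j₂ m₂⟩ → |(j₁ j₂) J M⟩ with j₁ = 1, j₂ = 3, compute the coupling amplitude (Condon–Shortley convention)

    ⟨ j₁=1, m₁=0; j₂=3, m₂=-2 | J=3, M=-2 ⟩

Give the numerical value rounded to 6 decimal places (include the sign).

j₁+j₂−J=1  J+j₁−j₂=1  J−j₁+j₂=5  j₁+j₂+J+1=8
(j₁±m₁, j₂±m₂, J±M) = (1,1,1,5,1,5)
P² = 300
sum k=0..1:
  [0] +1/24 = 1/24
  [1] −1/120 = -1/120
S = 1/30
C² = P²·S² = 1/3 ; C = +0.577350

+√(1/3) ≈ +0.577350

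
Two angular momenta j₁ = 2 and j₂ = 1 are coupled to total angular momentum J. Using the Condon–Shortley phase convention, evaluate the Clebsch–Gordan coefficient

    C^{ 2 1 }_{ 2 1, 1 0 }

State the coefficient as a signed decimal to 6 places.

√[5·1!3!1!/6! · 3!1!1!1!3!1!] = √(3/2)
  +(−1)^0/∏(0,1,1,1,2,0)! = 1/2  (running 1/2)
  +(−1)^1/∏(1,0,0,0,3,1)! = -1/6  (running 1/3)
⟨..|..⟩ = √(3/2)·(1/3) = +0.408248

+0.408248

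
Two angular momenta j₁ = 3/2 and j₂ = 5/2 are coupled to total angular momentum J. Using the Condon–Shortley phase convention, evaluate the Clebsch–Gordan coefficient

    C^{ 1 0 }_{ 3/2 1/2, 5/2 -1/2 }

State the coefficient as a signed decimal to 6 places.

−√(3/10) ≈ -0.547723

j₁+j₂−J=3  J+j₁−j₂=0  J−j₁+j₂=2  j₁+j₂+J+1=6
(j₁±m₁, j₂±m₂, J±M) = (2,1,2,3,1,1)
P² = 6/5
sum k=1..1:
  [1] −1/2 = -1/2
S = -1/2
C² = P²·S² = 3/10 ; C = -0.547723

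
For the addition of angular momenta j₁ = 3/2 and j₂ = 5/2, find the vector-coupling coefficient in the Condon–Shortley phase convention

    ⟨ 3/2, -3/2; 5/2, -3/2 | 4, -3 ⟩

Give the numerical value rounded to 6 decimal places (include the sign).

+0.790569

j₁+j₂−J=0  J+j₁−j₂=3  J−j₁+j₂=5  j₁+j₂+J+1=9
(j₁±m₁, j₂±m₂, J±M) = (0,3,1,4,1,7)
P² = 12960
sum k=0..0:
  [0] +1/144 = 1/144
S = 1/144
C² = P²·S² = 5/8 ; C = +0.790569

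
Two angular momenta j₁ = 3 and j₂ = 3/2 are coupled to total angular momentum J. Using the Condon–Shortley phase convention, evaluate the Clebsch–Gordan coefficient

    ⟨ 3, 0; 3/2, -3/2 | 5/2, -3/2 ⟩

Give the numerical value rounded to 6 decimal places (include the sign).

j₁+j₂−J=2  J+j₁−j₂=4  J−j₁+j₂=1  j₁+j₂+J+1=8
(j₁±m₁, j₂±m₂, J±M) = (3,3,0,3,1,4)
P² = 1296/35
sum k=0..0:
  [0] +1/12 = 1/12
S = 1/12
C² = P²·S² = 9/35 ; C = +0.507093

+√(9/35) = +0.507093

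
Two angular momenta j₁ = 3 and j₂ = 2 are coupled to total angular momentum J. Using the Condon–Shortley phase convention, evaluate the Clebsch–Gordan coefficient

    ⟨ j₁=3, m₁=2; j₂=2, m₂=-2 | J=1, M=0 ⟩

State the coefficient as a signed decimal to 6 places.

+0.377964  (= +√(1/7))

√[3·4!2!0!/7! · 5!1!0!4!1!1!] = √(576/7)
  +(−1)^0/∏(0,4,1,0,1,0)! = 1/24  (running 1/24)
⟨..|..⟩ = √(576/7)·(1/24) = +0.377964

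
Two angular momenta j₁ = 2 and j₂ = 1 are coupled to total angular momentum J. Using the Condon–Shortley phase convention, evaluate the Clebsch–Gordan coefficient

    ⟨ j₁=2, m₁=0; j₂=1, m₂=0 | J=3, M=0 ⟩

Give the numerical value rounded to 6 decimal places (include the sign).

+0.774597  (= +√(3/5))

triangle: 0!*4!*2!/7! = 48/5040
(j±m)!: 2!*2!*1!*1!*3!*3! = 144
prefactor² = (2J+1)*Δ*N² = 48/5
  k=0: +1/(0!*0!*2!*1!*2!*1!) = 1/4
Σ = 1/4  ⇒  CG² = 48/5*1/4² = 3/5
CG = +√(3/5) = +0.774597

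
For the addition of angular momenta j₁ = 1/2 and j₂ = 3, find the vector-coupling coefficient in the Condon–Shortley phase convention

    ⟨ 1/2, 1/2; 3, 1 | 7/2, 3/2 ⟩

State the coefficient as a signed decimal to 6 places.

triangle: 0!×1!×6!/8! = 720/40320
(j±m)!: 1!×0!×4!×2!×5!×2! = 11520
prefactor² = (2J+1)×Δ×N² = 11520/7
  k=0: +1/(0!×0!×0!×4!×1!×2!) = 1/48
Σ = 1/48  ⇒  CG² = 11520/7×1/48² = 5/7
CG = +√(5/7) = +0.845154

+√(5/7) ≈ +0.845154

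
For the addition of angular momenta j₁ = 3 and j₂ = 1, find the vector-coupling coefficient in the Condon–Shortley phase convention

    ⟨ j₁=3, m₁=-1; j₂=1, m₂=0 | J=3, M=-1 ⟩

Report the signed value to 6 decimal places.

j₁+j₂−J=1  J+j₁−j₂=5  J−j₁+j₂=1  j₁+j₂+J+1=8
(j₁±m₁, j₂±m₂, J±M) = (2,4,1,1,2,4)
P² = 48
sum k=0..1:
  [0] +1/24 = 1/24
  [1] −1/12 = -1/12
S = -1/24
C² = P²·S² = 1/12 ; C = -0.288675

−√(1/12) = -0.288675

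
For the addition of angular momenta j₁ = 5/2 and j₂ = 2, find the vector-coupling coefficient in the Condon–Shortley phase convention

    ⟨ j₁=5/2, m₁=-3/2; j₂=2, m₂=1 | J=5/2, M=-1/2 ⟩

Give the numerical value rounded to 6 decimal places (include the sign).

+√(6/35) = +0.414039

j₁+j₂−J=2  J+j₁−j₂=3  J−j₁+j₂=2  j₁+j₂+J+1=8
(j₁±m₁, j₂±m₂, J±M) = (1,4,3,1,2,3)
P² = 216/35
sum k=1..2:
  [1] −1/12 = -1/12
  [2] +1/4 = 1/4
S = 1/6
C² = P²·S² = 6/35 ; C = +0.414039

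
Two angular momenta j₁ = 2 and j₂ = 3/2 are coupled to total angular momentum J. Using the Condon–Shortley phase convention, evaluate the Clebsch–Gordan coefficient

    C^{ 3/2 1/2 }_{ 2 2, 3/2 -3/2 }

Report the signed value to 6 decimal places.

j₁+j₂−J=2  J+j₁−j₂=2  J−j₁+j₂=1  j₁+j₂+J+1=6
(j₁±m₁, j₂±m₂, J±M) = (4,0,0,3,2,1)
P² = 32/5
sum k=0..0:
  [0] +1/4 = 1/4
S = 1/4
C² = P²·S² = 2/5 ; C = +0.632456

+√(2/5) = +0.632456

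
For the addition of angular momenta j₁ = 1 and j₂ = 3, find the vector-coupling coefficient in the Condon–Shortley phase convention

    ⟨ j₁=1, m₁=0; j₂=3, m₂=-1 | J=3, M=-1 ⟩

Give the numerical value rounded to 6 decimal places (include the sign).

+0.288675  (= +√(1/12))

j₁+j₂−J=1  J+j₁−j₂=1  J−j₁+j₂=5  j₁+j₂+J+1=8
(j₁±m₁, j₂±m₂, J±M) = (1,1,2,4,2,4)
P² = 48
sum k=0..1:
  [0] +1/12 = 1/12
  [1] −1/24 = -1/24
S = 1/24
C² = P²·S² = 1/12 ; C = +0.288675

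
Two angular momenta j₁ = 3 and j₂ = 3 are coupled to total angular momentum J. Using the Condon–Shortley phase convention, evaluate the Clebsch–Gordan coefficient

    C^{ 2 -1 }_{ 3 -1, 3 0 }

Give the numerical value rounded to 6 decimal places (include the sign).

triangle: 4!*2!*2!/9! = 96/362880
(j±m)!: 2!*4!*3!*3!*1!*3! = 10368
prefactor² = (2J+1)*Δ*N² = 96/7
  k=2: +1/(2!*2!*2!*1!*0!*1!) = 1/8
  k=3: −1/(3!*1!*1!*0!*1!*2!) = -1/12
Σ = 1/24  ⇒  CG² = 96/7*1/24² = 1/42
CG = +√(1/42) = +0.154303

+√(1/42) = +0.154303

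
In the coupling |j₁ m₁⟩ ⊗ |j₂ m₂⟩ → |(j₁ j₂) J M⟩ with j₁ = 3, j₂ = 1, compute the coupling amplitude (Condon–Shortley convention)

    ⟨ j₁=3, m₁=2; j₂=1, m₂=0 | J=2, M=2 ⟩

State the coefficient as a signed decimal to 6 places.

−√(5/21) ≈ -0.487950

√[5·2!4!0!/7! · 5!1!1!1!4!0!] = √(960/7)
  +(−1)^1/∏(1,1,0,0,4,0)! = -1/24  (running -1/24)
⟨..|..⟩ = √(960/7)·(-1/24) = -0.487950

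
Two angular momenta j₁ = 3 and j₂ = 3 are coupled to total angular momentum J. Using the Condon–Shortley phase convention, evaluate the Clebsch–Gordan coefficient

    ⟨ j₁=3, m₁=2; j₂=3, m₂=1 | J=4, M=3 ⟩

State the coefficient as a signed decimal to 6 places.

j₁+j₂−J=2  J+j₁−j₂=4  J−j₁+j₂=4  j₁+j₂+J+1=11
(j₁±m₁, j₂±m₂, J±M) = (5,1,4,2,7,1)
P² = 82944/11
sum k=0..1:
  [0] +1/288 = 1/288
  [1] −1/144 = -1/144
S = -1/288
C² = P²·S² = 1/11 ; C = -0.301511

−√(1/11) ≈ -0.301511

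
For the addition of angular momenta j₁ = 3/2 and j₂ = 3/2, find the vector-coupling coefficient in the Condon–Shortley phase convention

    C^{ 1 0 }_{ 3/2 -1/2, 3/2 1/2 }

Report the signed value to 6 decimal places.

j₁+j₂−J=2  J+j₁−j₂=1  J−j₁+j₂=1  j₁+j₂+J+1=5
(j₁±m₁, j₂±m₂, J±M) = (1,2,2,1,1,1)
P² = 1/5
sum k=1..2:
  [1] −1/1 = -1
  [2] +1/2 = 1/2
S = -1/2
C² = P²·S² = 1/20 ; C = -0.223607

−√(1/20) ≈ -0.223607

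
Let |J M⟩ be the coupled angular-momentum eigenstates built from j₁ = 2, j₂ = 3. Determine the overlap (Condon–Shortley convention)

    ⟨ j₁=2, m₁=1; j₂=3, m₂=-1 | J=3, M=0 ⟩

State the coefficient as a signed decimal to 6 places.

j₁+j₂−J=2  J+j₁−j₂=2  J−j₁+j₂=4  j₁+j₂+J+1=9
(j₁±m₁, j₂±m₂, J±M) = (3,1,2,4,3,3)
P² = 96/5
sum k=0..1:
  [0] +1/8 = 1/8
  [1] −1/12 = -1/12
S = 1/24
C² = P²·S² = 1/30 ; C = +0.182574

+0.182574  (= +√(1/30))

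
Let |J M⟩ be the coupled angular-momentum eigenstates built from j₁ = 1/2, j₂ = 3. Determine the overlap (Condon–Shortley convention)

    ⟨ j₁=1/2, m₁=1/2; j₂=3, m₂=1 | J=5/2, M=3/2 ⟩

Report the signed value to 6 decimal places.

triangle: 1!·0!·5!/7! = 120/5040
(j±m)!: 1!·0!·4!·2!·4!·1! = 1152
prefactor² = (2J+1)·Δ·N² = 1152/7
  k=0: +1/(0!·1!·0!·4!·0!·1!) = 1/24
Σ = 1/24  ⇒  CG² = 1152/7·1/24² = 2/7
CG = +√(2/7) = +0.534522

+0.534522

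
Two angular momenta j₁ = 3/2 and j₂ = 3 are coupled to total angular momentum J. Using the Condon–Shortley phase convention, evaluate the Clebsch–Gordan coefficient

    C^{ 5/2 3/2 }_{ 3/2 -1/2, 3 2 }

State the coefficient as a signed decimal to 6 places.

+0.267261  (= +√(1/14))

√[6·2!1!4!/8! · 1!2!5!1!4!1!] = √(288/7)
  +(−1)^1/∏(1,1,1,4,0,0)! = -1/24  (running -1/24)
  +(−1)^2/∏(2,0,0,3,1,1)! = 1/12  (running 1/24)
⟨..|..⟩ = √(288/7)·(1/24) = +0.267261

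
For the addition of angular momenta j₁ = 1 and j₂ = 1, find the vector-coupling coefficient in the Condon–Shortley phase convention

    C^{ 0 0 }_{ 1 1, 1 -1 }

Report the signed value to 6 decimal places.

+√(1/3) ≈ +0.577350

j₁+j₂−J=2  J+j₁−j₂=0  J−j₁+j₂=0  j₁+j₂+J+1=3
(j₁±m₁, j₂±m₂, J±M) = (2,0,0,2,0,0)
P² = 4/3
sum k=0..0:
  [0] +1/2 = 1/2
S = 1/2
C² = P²·S² = 1/3 ; C = +0.577350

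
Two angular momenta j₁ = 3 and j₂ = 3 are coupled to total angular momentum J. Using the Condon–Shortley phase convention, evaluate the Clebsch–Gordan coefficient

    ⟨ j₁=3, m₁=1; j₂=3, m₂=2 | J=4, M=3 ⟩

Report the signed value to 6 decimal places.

−√(1/11) = -0.301511

triangle: 2!·4!·4!/11! = 1152/39916800
(j±m)!: 4!·2!·5!·1!·7!·1! = 29030400
prefactor² = (2J+1)·Δ·N² = 82944/11
  k=1: −1/(1!·1!·1!·4!·3!·0!) = -1/144
  k=2: +1/(2!·0!·0!·3!·4!·1!) = 1/288
Σ = -1/288  ⇒  CG² = 82944/11·(-1/288)² = 1/11
CG = −√(1/11) = -0.301511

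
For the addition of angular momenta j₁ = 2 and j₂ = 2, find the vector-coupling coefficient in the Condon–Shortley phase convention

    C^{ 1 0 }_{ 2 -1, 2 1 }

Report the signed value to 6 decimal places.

+√(1/10) = +0.316228

triangle: 3!·1!·1!/6! = 6/720
(j±m)!: 1!·3!·3!·1!·1!·1! = 36
prefactor² = (2J+1)·Δ·N² = 9/10
  k=2: +1/(2!·1!·1!·1!·0!·0!) = 1/2
  k=3: −1/(3!·0!·0!·0!·1!·1!) = -1/6
Σ = 1/3  ⇒  CG² = 9/10·1/3² = 1/10
CG = +√(1/10) = +0.316228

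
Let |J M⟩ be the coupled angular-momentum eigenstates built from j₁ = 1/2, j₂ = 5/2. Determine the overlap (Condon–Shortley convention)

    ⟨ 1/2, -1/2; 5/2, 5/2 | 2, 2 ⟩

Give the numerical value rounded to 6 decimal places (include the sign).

triangle: 1!*0!*4!/6! = 24/720
(j±m)!: 0!*1!*5!*0!*4!*0! = 2880
prefactor² = (2J+1)*Δ*N² = 480
  k=1: −1/(1!*0!*0!*4!*0!*0!) = -1/24
Σ = -1/24  ⇒  CG² = 480*(-1/24)² = 5/6
CG = −√(5/6) = -0.912871

−√(5/6) ≈ -0.912871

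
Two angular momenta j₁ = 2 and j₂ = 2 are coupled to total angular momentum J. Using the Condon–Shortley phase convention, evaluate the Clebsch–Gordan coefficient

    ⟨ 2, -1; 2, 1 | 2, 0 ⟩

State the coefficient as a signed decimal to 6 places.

j₁+j₂−J=2  J+j₁−j₂=2  J−j₁+j₂=2  j₁+j₂+J+1=7
(j₁±m₁, j₂±m₂, J±M) = (1,3,3,1,2,2)
P² = 8/7
sum k=1..2:
  [1] −1/4 = -1/4
  [2] +1/2 = 1/2
S = 1/4
C² = P²·S² = 1/14 ; C = +0.267261

+√(1/14) = +0.267261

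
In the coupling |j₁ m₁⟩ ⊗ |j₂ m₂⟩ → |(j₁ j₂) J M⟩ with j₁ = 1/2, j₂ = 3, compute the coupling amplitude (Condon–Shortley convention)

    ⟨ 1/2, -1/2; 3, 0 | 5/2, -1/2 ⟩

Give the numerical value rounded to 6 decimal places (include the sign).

−√(3/7) = -0.654654

triangle: 1!×0!×5!/7! = 120/5040
(j±m)!: 0!×1!×3!×3!×2!×3! = 432
prefactor² = (2J+1)×Δ×N² = 432/7
  k=1: −1/(1!×0!×0!×2!×0!×3!) = -1/12
Σ = -1/12  ⇒  CG² = 432/7×(-1/12)² = 3/7
CG = −√(3/7) = -0.654654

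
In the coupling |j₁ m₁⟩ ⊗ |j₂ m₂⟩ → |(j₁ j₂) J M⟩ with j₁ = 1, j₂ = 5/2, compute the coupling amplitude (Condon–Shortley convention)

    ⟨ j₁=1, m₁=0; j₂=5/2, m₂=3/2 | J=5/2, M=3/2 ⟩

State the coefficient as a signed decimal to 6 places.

-0.507093

√[6·1!1!4!/7! · 1!1!4!1!4!1!] = √(576/35)
  +(−1)^0/∏(0,1,1,4,0,0)! = 1/24  (running 1/24)
  +(−1)^1/∏(1,0,0,3,1,1)! = -1/6  (running -1/8)
⟨..|..⟩ = √(576/35)·(-1/8) = -0.507093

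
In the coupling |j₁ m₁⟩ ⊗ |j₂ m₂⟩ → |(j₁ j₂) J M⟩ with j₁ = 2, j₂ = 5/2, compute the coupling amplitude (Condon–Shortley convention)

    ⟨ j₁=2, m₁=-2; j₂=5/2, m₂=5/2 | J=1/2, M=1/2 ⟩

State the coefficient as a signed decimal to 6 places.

triangle: 4!×0!×1!/6! = 24/720
(j±m)!: 0!×4!×5!×0!×1!×0! = 2880
prefactor² = (2J+1)×Δ×N² = 192
  k=4: +1/(4!×0!×0!×1!×0!×0!) = 1/24
Σ = 1/24  ⇒  CG² = 192×1/24² = 1/3
CG = +√(1/3) = +0.577350

+√(1/3) ≈ +0.577350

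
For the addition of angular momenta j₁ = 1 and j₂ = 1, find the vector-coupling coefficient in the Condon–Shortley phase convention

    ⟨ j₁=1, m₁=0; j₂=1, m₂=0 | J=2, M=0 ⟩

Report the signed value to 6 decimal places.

triangle: 0!×2!×2!/5! = 4/120
(j±m)!: 1!×1!×1!×1!×2!×2! = 4
prefactor² = (2J+1)×Δ×N² = 2/3
  k=0: +1/(0!×0!×1!×1!×1!×1!) = 1
Σ = 1  ⇒  CG² = 2/3×1² = 2/3
CG = +√(2/3) = +0.816497

+0.816497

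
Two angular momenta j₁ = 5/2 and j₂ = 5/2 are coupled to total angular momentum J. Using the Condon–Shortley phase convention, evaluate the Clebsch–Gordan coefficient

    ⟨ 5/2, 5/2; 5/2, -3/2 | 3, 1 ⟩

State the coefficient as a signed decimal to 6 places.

+√(1/3) ≈ +0.577350

triangle: 2!·3!·3!/9! = 72/362880
(j±m)!: 5!·0!·1!·4!·4!·2! = 138240
prefactor² = (2J+1)·Δ·N² = 192
  k=0: +1/(0!·2!·0!·1!·3!·2!) = 1/24
Σ = 1/24  ⇒  CG² = 192·1/24² = 1/3
CG = +√(1/3) = +0.577350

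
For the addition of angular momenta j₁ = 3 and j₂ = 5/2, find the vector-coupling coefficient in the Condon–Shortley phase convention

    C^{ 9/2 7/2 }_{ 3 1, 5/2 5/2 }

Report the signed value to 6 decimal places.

−√(50/99) ≈ -0.710669

triangle: 1!·5!·4!/11! = 2880/39916800
(j±m)!: 4!·2!·5!·0!·8!·1! = 232243200
prefactor² = (2J+1)·Δ·N² = 1843200/11
  k=1: −1/(1!·0!·1!·4!·4!·0!) = -1/576
Σ = -1/576  ⇒  CG² = 1843200/11·(-1/576)² = 50/99
CG = −√(50/99) = -0.710669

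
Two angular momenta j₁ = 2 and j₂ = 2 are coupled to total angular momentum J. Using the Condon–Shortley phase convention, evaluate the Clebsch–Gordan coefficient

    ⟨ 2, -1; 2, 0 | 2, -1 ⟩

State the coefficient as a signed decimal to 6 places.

√[5·2!2!2!/7! · 1!3!2!2!1!3!] = √(8/7)
  +(−1)^1/∏(1,1,2,1,0,1)! = -1/2  (running -1/2)
  +(−1)^2/∏(2,0,1,0,1,2)! = 1/4  (running -1/4)
⟨..|..⟩ = √(8/7)·(-1/4) = -0.267261

-0.267261  (= −√(1/14))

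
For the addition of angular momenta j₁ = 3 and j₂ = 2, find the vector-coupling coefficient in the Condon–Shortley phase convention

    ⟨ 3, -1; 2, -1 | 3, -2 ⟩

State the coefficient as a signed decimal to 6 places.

√[7·2!4!2!/9! · 2!4!1!3!1!5!] = √(64)
  +(−1)^0/∏(0,2,4,1,0,1)! = 1/48  (running 1/48)
  +(−1)^1/∏(1,1,3,0,1,2)! = -1/12  (running -1/16)
⟨..|..⟩ = √(64)·(-1/16) = -0.500000

-0.500000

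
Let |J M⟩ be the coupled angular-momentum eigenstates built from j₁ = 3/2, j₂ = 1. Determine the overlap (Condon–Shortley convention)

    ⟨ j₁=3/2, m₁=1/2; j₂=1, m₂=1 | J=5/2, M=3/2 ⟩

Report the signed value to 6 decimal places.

triangle: 0!*3!*2!/6! = 12/720
(j±m)!: 2!*1!*2!*0!*4!*1! = 96
prefactor² = (2J+1)*Δ*N² = 48/5
  k=0: +1/(0!*0!*1!*2!*2!*0!) = 1/4
Σ = 1/4  ⇒  CG² = 48/5*1/4² = 3/5
CG = +√(3/5) = +0.774597

+√(3/5) ≈ +0.774597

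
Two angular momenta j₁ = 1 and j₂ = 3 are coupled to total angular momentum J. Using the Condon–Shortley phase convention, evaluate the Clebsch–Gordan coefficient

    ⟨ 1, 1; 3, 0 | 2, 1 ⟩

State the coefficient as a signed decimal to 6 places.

+√(1/7) = +0.377964

j₁+j₂−J=2  J+j₁−j₂=0  J−j₁+j₂=4  j₁+j₂+J+1=7
(j₁±m₁, j₂±m₂, J±M) = (2,0,3,3,3,1)
P² = 144/7
sum k=0..0:
  [0] +1/12 = 1/12
S = 1/12
C² = P²·S² = 1/7 ; C = +0.377964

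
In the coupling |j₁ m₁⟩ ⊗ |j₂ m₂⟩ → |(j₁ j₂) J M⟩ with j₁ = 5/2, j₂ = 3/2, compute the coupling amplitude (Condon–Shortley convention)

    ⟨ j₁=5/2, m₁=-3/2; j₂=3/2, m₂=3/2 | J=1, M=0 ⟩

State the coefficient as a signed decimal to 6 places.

triangle: 3!×2!×0!/6! = 12/720
(j±m)!: 1!×4!×3!×0!×1!×1! = 144
prefactor² = (2J+1)×Δ×N² = 36/5
  k=3: −1/(3!×0!×1!×0!×1!×0!) = -1/6
Σ = -1/6  ⇒  CG² = 36/5×(-1/6)² = 1/5
CG = −√(1/5) = -0.447214

-0.447214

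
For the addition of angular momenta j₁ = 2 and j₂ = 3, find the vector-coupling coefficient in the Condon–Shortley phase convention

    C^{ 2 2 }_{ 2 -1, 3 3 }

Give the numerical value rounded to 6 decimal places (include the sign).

triangle: 3!×1!×3!/8! = 36/40320
(j±m)!: 1!×3!×6!×0!×4!×0! = 103680
prefactor² = (2J+1)×Δ×N² = 3240/7
  k=3: −1/(3!×0!×0!×3!×1!×0!) = -1/36
Σ = -1/36  ⇒  CG² = 3240/7×(-1/36)² = 5/14
CG = −√(5/14) = -0.597614

−√(5/14) = -0.597614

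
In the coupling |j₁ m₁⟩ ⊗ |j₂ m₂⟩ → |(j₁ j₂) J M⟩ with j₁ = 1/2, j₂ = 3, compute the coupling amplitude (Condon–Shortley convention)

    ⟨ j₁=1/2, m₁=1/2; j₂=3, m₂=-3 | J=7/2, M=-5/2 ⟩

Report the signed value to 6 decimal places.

+0.377964  (= +√(1/7))

j₁+j₂−J=0  J+j₁−j₂=1  J−j₁+j₂=6  j₁+j₂+J+1=8
(j₁±m₁, j₂±m₂, J±M) = (1,0,0,6,1,6)
P² = 518400/7
sum k=0..0:
  [0] +1/720 = 1/720
S = 1/720
C² = P²·S² = 1/7 ; C = +0.377964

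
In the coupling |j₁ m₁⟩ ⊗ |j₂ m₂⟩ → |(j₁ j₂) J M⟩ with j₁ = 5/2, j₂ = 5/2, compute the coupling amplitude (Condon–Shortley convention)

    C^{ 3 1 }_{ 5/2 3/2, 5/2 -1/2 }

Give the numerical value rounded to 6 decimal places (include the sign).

triangle: 2!*3!*3!/9! = 72/362880
(j±m)!: 4!*1!*2!*3!*4!*2! = 13824
prefactor² = (2J+1)*Δ*N² = 96/5
  k=0: +1/(0!*2!*1!*2!*2!*1!) = 1/8
  k=1: −1/(1!*1!*0!*1!*3!*2!) = -1/12
Σ = 1/24  ⇒  CG² = 96/5*1/24² = 1/30
CG = +√(1/30) = +0.182574

+√(1/30) ≈ +0.182574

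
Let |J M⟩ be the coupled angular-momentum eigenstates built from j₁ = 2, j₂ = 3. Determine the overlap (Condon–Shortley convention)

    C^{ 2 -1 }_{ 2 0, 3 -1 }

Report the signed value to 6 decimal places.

j₁+j₂−J=3  J+j₁−j₂=1  J−j₁+j₂=3  j₁+j₂+J+1=8
(j₁±m₁, j₂±m₂, J±M) = (2,2,2,4,1,3)
P² = 36/7
sum k=1..2:
  [1] −1/4 = -1/4
  [2] +1/12 = 1/12
S = -1/6
C² = P²·S² = 1/7 ; C = -0.377964

−√(1/7) = -0.377964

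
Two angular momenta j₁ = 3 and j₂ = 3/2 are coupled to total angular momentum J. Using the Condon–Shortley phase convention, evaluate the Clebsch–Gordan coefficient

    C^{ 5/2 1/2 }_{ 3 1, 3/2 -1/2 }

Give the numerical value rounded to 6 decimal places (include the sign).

√[6·2!4!1!/8! · 4!2!1!2!3!2!] = √(288/35)
  +(−1)^0/∏(0,2,2,1,2,0)! = 1/8  (running 1/8)
  +(−1)^1/∏(1,1,1,0,3,1)! = -1/6  (running -1/24)
⟨..|..⟩ = √(288/35)·(-1/24) = -0.119523

−√(1/70) ≈ -0.119523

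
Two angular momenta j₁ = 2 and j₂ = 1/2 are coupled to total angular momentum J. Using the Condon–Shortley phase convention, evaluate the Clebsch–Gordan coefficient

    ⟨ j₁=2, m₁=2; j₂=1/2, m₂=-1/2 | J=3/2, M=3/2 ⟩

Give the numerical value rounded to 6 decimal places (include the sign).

√[4·1!3!0!/5! · 4!0!0!1!3!0!] = √(144/5)
  +(−1)^0/∏(0,1,0,0,3,0)! = 1/6  (running 1/6)
⟨..|..⟩ = √(144/5)·(1/6) = +0.894427

+0.894427  (= +√(4/5))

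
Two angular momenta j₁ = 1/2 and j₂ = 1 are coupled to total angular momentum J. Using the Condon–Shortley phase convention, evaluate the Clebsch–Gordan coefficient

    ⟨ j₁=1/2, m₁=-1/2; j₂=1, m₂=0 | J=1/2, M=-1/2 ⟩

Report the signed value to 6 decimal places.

√[2·1!0!1!/3! · 0!1!1!1!0!1!] = √(1/3)
  +(−1)^1/∏(1,0,0,0,0,1)! = -1  (running -1)
⟨..|..⟩ = √(1/3)·(-1) = -0.577350

-0.577350  (= −√(1/3))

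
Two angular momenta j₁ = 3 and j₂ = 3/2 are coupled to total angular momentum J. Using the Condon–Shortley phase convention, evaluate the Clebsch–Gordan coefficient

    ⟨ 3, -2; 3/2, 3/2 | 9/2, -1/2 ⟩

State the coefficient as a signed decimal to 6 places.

+√(1/21) ≈ +0.218218

j₁+j₂−J=0  J+j₁−j₂=6  J−j₁+j₂=3  j₁+j₂+J+1=10
(j₁±m₁, j₂±m₂, J±M) = (1,5,3,0,4,5)
P² = 172800/7
sum k=0..0:
  [0] +1/720 = 1/720
S = 1/720
C² = P²·S² = 1/21 ; C = +0.218218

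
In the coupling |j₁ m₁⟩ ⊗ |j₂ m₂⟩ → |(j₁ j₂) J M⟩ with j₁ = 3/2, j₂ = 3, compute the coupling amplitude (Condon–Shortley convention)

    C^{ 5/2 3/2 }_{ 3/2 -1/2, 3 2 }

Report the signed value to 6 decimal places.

j₁+j₂−J=2  J+j₁−j₂=1  J−j₁+j₂=4  j₁+j₂+J+1=8
(j₁±m₁, j₂±m₂, J±M) = (1,2,5,1,4,1)
P² = 288/7
sum k=1..2:
  [1] −1/24 = -1/24
  [2] +1/12 = 1/12
S = 1/24
C² = P²·S² = 1/14 ; C = +0.267261

+0.267261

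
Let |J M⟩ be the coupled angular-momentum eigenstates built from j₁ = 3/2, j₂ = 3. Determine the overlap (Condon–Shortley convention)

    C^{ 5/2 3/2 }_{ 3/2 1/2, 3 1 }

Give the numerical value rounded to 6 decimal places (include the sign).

j₁+j₂−J=2  J+j₁−j₂=1  J−j₁+j₂=4  j₁+j₂+J+1=8
(j₁±m₁, j₂±m₂, J±M) = (2,1,4,2,4,1)
P² = 576/35
sum k=0..1:
  [0] +1/48 = 1/48
  [1] −1/6 = -1/6
S = -7/48
C² = P²·S² = 7/20 ; C = -0.591608

-0.591608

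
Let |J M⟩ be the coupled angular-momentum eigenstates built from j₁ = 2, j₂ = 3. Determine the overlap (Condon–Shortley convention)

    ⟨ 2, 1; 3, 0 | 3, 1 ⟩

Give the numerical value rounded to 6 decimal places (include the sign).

triangle: 2!*2!*4!/9! = 96/362880
(j±m)!: 3!*1!*3!*3!*4!*2! = 10368
prefactor² = (2J+1)*Δ*N² = 96/5
  k=0: +1/(0!*2!*1!*3!*1!*1!) = 1/12
  k=1: −1/(1!*1!*0!*2!*2!*2!) = -1/8
Σ = -1/24  ⇒  CG² = 96/5*(-1/24)² = 1/30
CG = −√(1/30) = -0.182574

−√(1/30) ≈ -0.182574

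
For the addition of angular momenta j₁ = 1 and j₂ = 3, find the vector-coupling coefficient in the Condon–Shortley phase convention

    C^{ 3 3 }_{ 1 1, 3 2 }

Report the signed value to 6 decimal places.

triangle: 1!*1!*5!/8! = 120/40320
(j±m)!: 2!*0!*5!*1!*6!*0! = 172800
prefactor² = (2J+1)*Δ*N² = 3600
  k=0: +1/(0!*1!*0!*5!*1!*0!) = 1/120
Σ = 1/120  ⇒  CG² = 3600*1/120² = 1/4
CG = +√(1/4) = +0.500000

+0.500000  (= +√(1/4))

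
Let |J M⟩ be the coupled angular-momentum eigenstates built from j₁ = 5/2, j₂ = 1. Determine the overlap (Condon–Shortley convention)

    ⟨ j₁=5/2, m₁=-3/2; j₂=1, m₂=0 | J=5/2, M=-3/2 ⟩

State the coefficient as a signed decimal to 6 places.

−√(9/35) ≈ -0.507093

triangle: 1!×4!×1!/7! = 24/5040
(j±m)!: 1!×4!×1!×1!×1!×4! = 576
prefactor² = (2J+1)×Δ×N² = 576/35
  k=0: +1/(0!×1!×4!×1!×0!×0!) = 1/24
  k=1: −1/(1!×0!×3!×0!×1!×1!) = -1/6
Σ = -1/8  ⇒  CG² = 576/35×(-1/8)² = 9/35
CG = −√(9/35) = -0.507093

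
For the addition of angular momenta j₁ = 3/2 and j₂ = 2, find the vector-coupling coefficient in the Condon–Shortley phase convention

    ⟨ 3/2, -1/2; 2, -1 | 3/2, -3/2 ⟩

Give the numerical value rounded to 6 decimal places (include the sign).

√[4·2!1!2!/6! · 1!2!1!3!0!3!] = √(8/5)
  +(−1)^1/∏(1,1,1,0,0,2)! = -1/2  (running -1/2)
⟨..|..⟩ = √(8/5)·(-1/2) = -0.632456

-0.632456  (= −√(2/5))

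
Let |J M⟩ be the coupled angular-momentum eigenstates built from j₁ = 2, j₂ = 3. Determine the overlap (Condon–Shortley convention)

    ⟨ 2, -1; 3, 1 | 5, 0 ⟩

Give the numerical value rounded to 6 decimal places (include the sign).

triangle: 0!×4!×6!/11! = 17280/39916800
(j±m)!: 1!×3!×4!×2!×5!×5! = 4147200
prefactor² = (2J+1)×Δ×N² = 138240/7
  k=0: +1/(0!×0!×3!×4!×1!×2!) = 1/288
Σ = 1/288  ⇒  CG² = 138240/7×1/288² = 5/21
CG = +√(5/21) = +0.487950

+√(5/21) ≈ +0.487950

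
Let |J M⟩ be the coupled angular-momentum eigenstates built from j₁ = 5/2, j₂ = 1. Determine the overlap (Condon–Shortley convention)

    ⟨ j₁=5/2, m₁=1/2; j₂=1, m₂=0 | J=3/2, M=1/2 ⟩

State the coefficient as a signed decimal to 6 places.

√[4·2!3!0!/6! · 3!2!1!1!2!1!] = √(8/5)
  +(−1)^1/∏(1,1,1,0,2,0)! = -1/2  (running -1/2)
⟨..|..⟩ = √(8/5)·(-1/2) = -0.632456

-0.632456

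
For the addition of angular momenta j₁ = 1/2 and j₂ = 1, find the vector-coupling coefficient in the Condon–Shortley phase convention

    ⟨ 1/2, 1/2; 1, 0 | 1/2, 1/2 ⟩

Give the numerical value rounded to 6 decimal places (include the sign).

√[2·1!0!1!/3! · 1!0!1!1!1!0!] = √(1/3)
  +(−1)^0/∏(0,1,0,1,0,0)! = 1  (running 1)
⟨..|..⟩ = √(1/3)·(1) = +0.577350

+√(1/3) = +0.577350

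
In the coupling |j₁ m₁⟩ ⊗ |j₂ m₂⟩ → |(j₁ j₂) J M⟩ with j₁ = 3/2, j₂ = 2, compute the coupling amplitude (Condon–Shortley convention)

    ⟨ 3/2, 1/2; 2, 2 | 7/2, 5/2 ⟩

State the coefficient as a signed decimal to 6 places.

j₁+j₂−J=0  J+j₁−j₂=3  J−j₁+j₂=4  j₁+j₂+J+1=8
(j₁±m₁, j₂±m₂, J±M) = (2,1,4,0,6,1)
P² = 6912/7
sum k=0..0:
  [0] +1/48 = 1/48
S = 1/48
C² = P²·S² = 3/7 ; C = +0.654654

+0.654654  (= +√(3/7))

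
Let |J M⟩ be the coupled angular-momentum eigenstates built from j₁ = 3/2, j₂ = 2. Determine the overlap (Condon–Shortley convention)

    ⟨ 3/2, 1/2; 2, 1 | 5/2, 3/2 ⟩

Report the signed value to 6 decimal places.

j₁+j₂−J=1  J+j₁−j₂=2  J−j₁+j₂=3  j₁+j₂+J+1=7
(j₁±m₁, j₂±m₂, J±M) = (2,1,3,1,4,1)
P² = 144/35
sum k=0..1:
  [0] +1/6 = 1/6
  [1] −1/4 = -1/4
S = -1/12
C² = P²·S² = 1/35 ; C = -0.169031

-0.169031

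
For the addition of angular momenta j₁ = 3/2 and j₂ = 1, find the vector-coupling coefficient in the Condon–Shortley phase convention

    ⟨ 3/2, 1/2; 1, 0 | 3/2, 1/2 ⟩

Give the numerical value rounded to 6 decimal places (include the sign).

triangle: 1!×2!×1!/5! = 2/120
(j±m)!: 2!×1!×1!×1!×2!×1! = 4
prefactor² = (2J+1)×Δ×N² = 4/15
  k=0: +1/(0!×1!×1!×1!×1!×0!) = 1
  k=1: −1/(1!×0!×0!×0!×2!×1!) = -1/2
Σ = 1/2  ⇒  CG² = 4/15×1/2² = 1/15
CG = +√(1/15) = +0.258199

+√(1/15) = +0.258199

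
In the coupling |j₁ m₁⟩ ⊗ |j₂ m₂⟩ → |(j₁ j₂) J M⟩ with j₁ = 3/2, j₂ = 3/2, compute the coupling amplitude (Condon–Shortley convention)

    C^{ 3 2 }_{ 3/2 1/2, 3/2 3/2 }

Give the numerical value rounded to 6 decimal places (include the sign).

j₁+j₂−J=0  J+j₁−j₂=3  J−j₁+j₂=3  j₁+j₂+J+1=7
(j₁±m₁, j₂±m₂, J±M) = (2,1,3,0,5,1)
P² = 72
sum k=0..0:
  [0] +1/12 = 1/12
S = 1/12
C² = P²·S² = 1/2 ; C = +0.707107

+0.707107  (= +√(1/2))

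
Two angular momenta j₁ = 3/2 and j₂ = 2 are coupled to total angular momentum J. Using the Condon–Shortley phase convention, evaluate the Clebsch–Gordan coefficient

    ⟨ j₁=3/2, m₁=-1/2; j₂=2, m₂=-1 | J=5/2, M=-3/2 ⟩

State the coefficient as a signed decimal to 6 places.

+√(1/35) ≈ +0.169031

triangle: 1!·2!·3!/7! = 12/5040
(j±m)!: 1!·2!·1!·3!·1!·4! = 288
prefactor² = (2J+1)·Δ·N² = 144/35
  k=0: +1/(0!·1!·2!·1!·0!·2!) = 1/4
  k=1: −1/(1!·0!·1!·0!·1!·3!) = -1/6
Σ = 1/12  ⇒  CG² = 144/35·1/12² = 1/35
CG = +√(1/35) = +0.169031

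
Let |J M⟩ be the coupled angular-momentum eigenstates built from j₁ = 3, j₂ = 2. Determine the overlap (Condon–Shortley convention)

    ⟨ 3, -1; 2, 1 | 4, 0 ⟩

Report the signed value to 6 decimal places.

j₁+j₂−J=1  J+j₁−j₂=5  J−j₁+j₂=3  j₁+j₂+J+1=10
(j₁±m₁, j₂±m₂, J±M) = (2,4,3,1,4,4)
P² = 10368/35
sum k=0..1:
  [0] +1/144 = 1/144
  [1] −1/24 = -1/24
S = -5/144
C² = P²·S² = 5/14 ; C = -0.597614

−√(5/14) = -0.597614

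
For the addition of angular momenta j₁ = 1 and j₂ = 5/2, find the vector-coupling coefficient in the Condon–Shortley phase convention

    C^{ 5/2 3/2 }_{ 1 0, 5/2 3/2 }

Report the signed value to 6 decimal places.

j₁+j₂−J=1  J+j₁−j₂=1  J−j₁+j₂=4  j₁+j₂+J+1=7
(j₁±m₁, j₂±m₂, J±M) = (1,1,4,1,4,1)
P² = 576/35
sum k=0..1:
  [0] +1/24 = 1/24
  [1] −1/6 = -1/6
S = -1/8
C² = P²·S² = 9/35 ; C = -0.507093

-0.507093  (= −√(9/35))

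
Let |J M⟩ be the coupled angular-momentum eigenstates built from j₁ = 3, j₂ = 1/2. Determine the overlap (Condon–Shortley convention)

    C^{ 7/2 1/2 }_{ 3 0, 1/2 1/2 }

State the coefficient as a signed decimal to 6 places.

√[8·0!6!1!/8! · 3!3!1!0!4!3!] = √(5184/7)
  +(−1)^0/∏(0,0,3,1,3,0)! = 1/36  (running 1/36)
⟨..|..⟩ = √(5184/7)·(1/36) = +0.755929

+0.755929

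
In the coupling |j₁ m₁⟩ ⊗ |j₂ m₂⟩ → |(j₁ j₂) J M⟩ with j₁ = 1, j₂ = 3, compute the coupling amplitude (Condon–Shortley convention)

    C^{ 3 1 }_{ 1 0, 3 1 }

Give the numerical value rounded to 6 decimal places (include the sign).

triangle: 1!×1!×5!/8! = 120/40320
(j±m)!: 1!×1!×4!×2!×4!×2! = 2304
prefactor² = (2J+1)×Δ×N² = 48
  k=0: +1/(0!×1!×1!×4!×0!×1!) = 1/24
  k=1: −1/(1!×0!×0!×3!×1!×2!) = -1/12
Σ = -1/24  ⇒  CG² = 48×(-1/24)² = 1/12
CG = −√(1/12) = -0.288675

-0.288675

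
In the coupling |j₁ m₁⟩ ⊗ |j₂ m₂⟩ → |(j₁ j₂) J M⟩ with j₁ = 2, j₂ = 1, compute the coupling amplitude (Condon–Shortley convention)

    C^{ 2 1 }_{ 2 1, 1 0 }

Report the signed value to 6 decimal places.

+0.408248  (= +√(1/6))

triangle: 1!*3!*1!/6! = 6/720
(j±m)!: 3!*1!*1!*1!*3!*1! = 36
prefactor² = (2J+1)*Δ*N² = 3/2
  k=0: +1/(0!*1!*1!*1!*2!*0!) = 1/2
  k=1: −1/(1!*0!*0!*0!*3!*1!) = -1/6
Σ = 1/3  ⇒  CG² = 3/2*1/3² = 1/6
CG = +√(1/6) = +0.408248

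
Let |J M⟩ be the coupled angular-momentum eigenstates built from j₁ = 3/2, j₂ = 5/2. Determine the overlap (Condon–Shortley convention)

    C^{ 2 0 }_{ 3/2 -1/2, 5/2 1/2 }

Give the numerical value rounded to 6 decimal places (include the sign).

-0.267261

√[5·2!1!3!/7! · 1!2!3!2!2!2!] = √(8/7)
  +(−1)^1/∏(1,1,1,2,0,1)! = -1/2  (running -1/2)
  +(−1)^2/∏(2,0,0,1,1,2)! = 1/4  (running -1/4)
⟨..|..⟩ = √(8/7)·(-1/4) = -0.267261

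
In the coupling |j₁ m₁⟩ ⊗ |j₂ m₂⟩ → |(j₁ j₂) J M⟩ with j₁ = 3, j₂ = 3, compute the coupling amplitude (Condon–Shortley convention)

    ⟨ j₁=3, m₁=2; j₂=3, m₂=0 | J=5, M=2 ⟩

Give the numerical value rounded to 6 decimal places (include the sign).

√[11·1!5!5!/12! · 5!1!3!3!7!3!] = √(43200)
  +(−1)^0/∏(0,1,1,3,4,2)! = 1/288  (running 1/288)
  +(−1)^1/∏(1,0,0,2,5,3)! = -1/1440  (running 1/360)
⟨..|..⟩ = √(43200)·(1/360) = +0.577350

+√(1/3) = +0.577350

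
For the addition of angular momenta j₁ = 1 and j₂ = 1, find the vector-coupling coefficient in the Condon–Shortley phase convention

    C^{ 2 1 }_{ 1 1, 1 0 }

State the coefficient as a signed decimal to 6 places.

+0.707107  (= +√(1/2))

j₁+j₂−J=0  J+j₁−j₂=2  J−j₁+j₂=2  j₁+j₂+J+1=5
(j₁±m₁, j₂±m₂, J±M) = (2,0,1,1,3,1)
P² = 2
sum k=0..0:
  [0] +1/2 = 1/2
S = 1/2
C² = P²·S² = 1/2 ; C = +0.707107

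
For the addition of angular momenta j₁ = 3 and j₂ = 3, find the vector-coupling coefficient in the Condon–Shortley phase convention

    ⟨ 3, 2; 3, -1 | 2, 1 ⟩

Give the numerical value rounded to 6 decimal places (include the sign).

triangle: 4!×2!×2!/9! = 96/362880
(j±m)!: 5!×1!×2!×4!×3!×1! = 34560
prefactor² = (2J+1)×Δ×N² = 320/7
  k=0: +1/(0!×4!×1!×2!×1!×0!) = 1/48
  k=1: −1/(1!×3!×0!×1!×2!×1!) = -1/12
Σ = -1/16  ⇒  CG² = 320/7×(-1/16)² = 5/28
CG = −√(5/28) = -0.422577

-0.422577  (= −√(5/28))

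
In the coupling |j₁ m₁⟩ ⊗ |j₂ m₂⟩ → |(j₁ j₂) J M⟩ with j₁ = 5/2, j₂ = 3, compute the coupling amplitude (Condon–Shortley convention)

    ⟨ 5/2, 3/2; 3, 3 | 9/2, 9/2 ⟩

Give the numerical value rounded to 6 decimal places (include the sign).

−√(6/11) = -0.738549

triangle: 1!*4!*5!/11! = 2880/39916800
(j±m)!: 4!*1!*6!*0!*9!*0! = 6270566400
prefactor² = (2J+1)*Δ*N² = 49766400/11
  k=1: −1/(1!*0!*0!*5!*4!*0!) = -1/2880
Σ = -1/2880  ⇒  CG² = 49766400/11*(-1/2880)² = 6/11
CG = −√(6/11) = -0.738549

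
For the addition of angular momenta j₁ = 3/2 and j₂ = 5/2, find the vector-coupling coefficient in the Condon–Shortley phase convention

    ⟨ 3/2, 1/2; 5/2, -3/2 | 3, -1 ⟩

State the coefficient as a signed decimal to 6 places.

+0.639010

triangle: 1!*2!*4!/8! = 48/40320
(j±m)!: 2!*1!*1!*4!*2!*4! = 2304
prefactor² = (2J+1)*Δ*N² = 96/5
  k=0: +1/(0!*1!*1!*1!*1!*3!) = 1/6
  k=1: −1/(1!*0!*0!*0!*2!*4!) = -1/48
Σ = 7/48  ⇒  CG² = 96/5*7/48² = 49/120
CG = +√(49/120) = +0.639010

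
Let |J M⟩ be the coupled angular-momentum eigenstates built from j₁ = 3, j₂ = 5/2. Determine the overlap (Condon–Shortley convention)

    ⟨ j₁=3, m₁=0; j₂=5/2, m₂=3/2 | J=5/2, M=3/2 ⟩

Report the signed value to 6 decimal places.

+0.483046

√[6·3!3!2!/9! · 3!3!4!1!4!1!] = √(864/35)
  +(−1)^2/∏(2,1,1,2,2,0)! = 1/8  (running 1/8)
  +(−1)^3/∏(3,0,0,1,3,1)! = -1/36  (running 7/72)
⟨..|..⟩ = √(864/35)·(7/72) = +0.483046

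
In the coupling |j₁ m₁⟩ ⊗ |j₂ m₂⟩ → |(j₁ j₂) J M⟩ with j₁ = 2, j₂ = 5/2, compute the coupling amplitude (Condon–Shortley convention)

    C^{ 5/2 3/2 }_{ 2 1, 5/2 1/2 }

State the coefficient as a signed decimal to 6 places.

triangle: 2!*2!*3!/8! = 24/40320
(j±m)!: 3!*1!*3!*2!*4!*1! = 1728
prefactor² = (2J+1)*Δ*N² = 216/35
  k=0: +1/(0!*2!*1!*3!*1!*0!) = 1/12
  k=1: −1/(1!*1!*0!*2!*2!*1!) = -1/4
Σ = -1/6  ⇒  CG² = 216/35*(-1/6)² = 6/35
CG = −√(6/35) = -0.414039

-0.414039  (= −√(6/35))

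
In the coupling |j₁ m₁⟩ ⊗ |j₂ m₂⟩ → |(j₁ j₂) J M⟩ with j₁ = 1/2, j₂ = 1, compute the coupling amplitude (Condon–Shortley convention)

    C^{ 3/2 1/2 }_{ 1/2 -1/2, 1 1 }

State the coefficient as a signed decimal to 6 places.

√[4·0!1!2!/4! · 0!1!2!0!2!1!] = √(4/3)
  +(−1)^0/∏(0,0,1,2,0,0)! = 1/2  (running 1/2)
⟨..|..⟩ = √(4/3)·(1/2) = +0.577350

+0.577350  (= +√(1/3))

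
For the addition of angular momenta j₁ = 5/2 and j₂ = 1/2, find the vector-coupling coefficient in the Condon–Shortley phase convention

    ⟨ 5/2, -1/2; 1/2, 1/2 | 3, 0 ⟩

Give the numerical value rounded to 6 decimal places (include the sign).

√[7·0!5!1!/7! · 2!3!1!0!3!3!] = √(72)
  +(−1)^0/∏(0,0,3,1,2,0)! = 1/12  (running 1/12)
⟨..|..⟩ = √(72)·(1/12) = +0.707107

+√(1/2) = +0.707107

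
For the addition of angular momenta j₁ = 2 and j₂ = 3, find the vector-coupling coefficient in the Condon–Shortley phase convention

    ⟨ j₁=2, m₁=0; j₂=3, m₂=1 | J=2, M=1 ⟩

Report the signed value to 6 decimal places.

√[5·3!1!3!/8! · 2!2!4!2!3!1!] = √(36/7)
  +(−1)^1/∏(1,2,1,3,0,0)! = -1/12  (running -1/12)
  +(−1)^2/∏(2,1,0,2,1,1)! = 1/4  (running 1/6)
⟨..|..⟩ = √(36/7)·(1/6) = +0.377964

+0.377964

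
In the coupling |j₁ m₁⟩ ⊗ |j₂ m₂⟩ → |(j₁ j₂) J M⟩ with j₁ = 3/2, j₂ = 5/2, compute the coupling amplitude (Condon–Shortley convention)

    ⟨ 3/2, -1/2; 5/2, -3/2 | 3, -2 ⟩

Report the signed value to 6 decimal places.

triangle: 1!×2!×4!/8! = 48/40320
(j±m)!: 1!×2!×1!×4!×1!×5! = 5760
prefactor² = (2J+1)×Δ×N² = 48
  k=0: +1/(0!×1!×2!×1!×0!×3!) = 1/12
  k=1: −1/(1!×0!×1!×0!×1!×4!) = -1/24
Σ = 1/24  ⇒  CG² = 48×1/24² = 1/12
CG = +√(1/12) = +0.288675

+0.288675  (= +√(1/12))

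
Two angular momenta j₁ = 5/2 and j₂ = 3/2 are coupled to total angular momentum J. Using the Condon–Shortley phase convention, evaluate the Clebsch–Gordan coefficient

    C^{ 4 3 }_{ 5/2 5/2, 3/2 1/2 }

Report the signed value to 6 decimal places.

j₁+j₂−J=0  J+j₁−j₂=5  J−j₁+j₂=3  j₁+j₂+J+1=9
(j₁±m₁, j₂±m₂, J±M) = (5,0,2,1,7,1)
P² = 21600
sum k=0..0:
  [0] +1/240 = 1/240
S = 1/240
C² = P²·S² = 3/8 ; C = +0.612372

+0.612372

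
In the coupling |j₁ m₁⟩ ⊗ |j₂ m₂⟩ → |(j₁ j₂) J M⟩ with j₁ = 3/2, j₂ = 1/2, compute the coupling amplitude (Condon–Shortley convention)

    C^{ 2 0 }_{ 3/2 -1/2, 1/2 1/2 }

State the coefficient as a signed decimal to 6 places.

+0.707107

triangle: 0!·3!·1!/5! = 6/120
(j±m)!: 1!·2!·1!·0!·2!·2! = 8
prefactor² = (2J+1)·Δ·N² = 2
  k=0: +1/(0!·0!·2!·1!·1!·0!) = 1/2
Σ = 1/2  ⇒  CG² = 2·1/2² = 1/2
CG = +√(1/2) = +0.707107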